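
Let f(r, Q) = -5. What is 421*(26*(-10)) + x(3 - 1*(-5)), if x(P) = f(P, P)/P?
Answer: -875685/8 ≈ -1.0946e+5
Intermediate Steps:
x(P) = -5/P
421*(26*(-10)) + x(3 - 1*(-5)) = 421*(26*(-10)) - 5/(3 - 1*(-5)) = 421*(-260) - 5/(3 + 5) = -109460 - 5/8 = -875685/8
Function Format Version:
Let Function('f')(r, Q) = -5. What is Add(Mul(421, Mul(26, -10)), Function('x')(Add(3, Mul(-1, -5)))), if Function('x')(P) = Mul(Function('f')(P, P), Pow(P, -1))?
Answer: Rational(-875685, 8) ≈ -1.0946e+5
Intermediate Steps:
Function('x')(P) = Mul(-5, Pow(P, -1))
Add(Mul(421, Mul(26, -10)), Function('x')(Add(3, Mul(-1, -5)))) = Add(Mul(421, Mul(26, -10)), Mul(-5, Pow(Add(3, Mul(-1, -5)), -1))) = Add(Mul(421, -260), Mul(-5, Pow(Add(3, 5), -1))) = Add(-109460, Mul(-5, Pow(8, -1))) = Add(-109460, Mul(-5, Rational(1, 8))) = Add(-109460, Rational(-5, 8)) = Rational(-875685, 8)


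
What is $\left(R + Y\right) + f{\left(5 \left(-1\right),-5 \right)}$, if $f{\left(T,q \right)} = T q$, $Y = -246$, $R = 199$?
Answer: $-22$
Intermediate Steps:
$\left(R + Y\right) + f{\left(5 \left(-1\right),-5 \right)} = \left(199 - 246\right) + 5 \left(-1\right) \left(-5\right) = -47 - -25 = -47 + 25 = -22$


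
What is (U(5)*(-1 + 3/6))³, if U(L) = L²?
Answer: -15625/8 ≈ -1953.1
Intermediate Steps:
(U(5)*(-1 + 3/6))³ = (5²*(-1 + 3/6))³ = (25*(-1 + 3*(⅙)))³ = (25*(-1 + ½))³ = (25*(-½))³ = (-25/2)³ = -15625/8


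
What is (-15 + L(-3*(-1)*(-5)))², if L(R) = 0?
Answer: 225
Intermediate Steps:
(-15 + L(-3*(-1)*(-5)))² = (-15 + 0)² = (-15)² = 225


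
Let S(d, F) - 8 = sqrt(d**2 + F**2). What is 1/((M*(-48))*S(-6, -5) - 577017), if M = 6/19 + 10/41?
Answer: -116762665531/67399128901011555 + 5434304*sqrt(61)/67399128901011555 ≈ -1.7318e-6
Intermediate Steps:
S(d, F) = 8 + sqrt(F**2 + d**2) (S(d, F) = 8 + sqrt(d**2 + F**2) = 8 + sqrt(F**2 + d**2))
M = 436/779 (M = 6*(1/19) + 10*(1/41) = 6/19 + 10/41 = 436/779 ≈ 0.55969)
1/((M*(-48))*S(-6, -5) - 577017) = 1/(((436/779)*(-48))*(8 + sqrt((-5)**2 + (-6)**2)) - 577017) = 1/(-20928*(8 + sqrt(25 + 36))/779 - 577017) = 1/(-20928*(8 + sqrt(61))/779 - 577017) = 1/((-167424/779 - 20928*sqrt(61)/779) - 577017) = 1/(-449663667/779 - 20928*sqrt(61)/779)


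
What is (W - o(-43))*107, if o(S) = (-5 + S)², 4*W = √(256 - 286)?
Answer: -246528 + 107*I*√30/4 ≈ -2.4653e+5 + 146.52*I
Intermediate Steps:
W = I*√30/4 (W = √(256 - 286)/4 = √(-30)/4 = (I*√30)/4 = I*√30/4 ≈ 1.3693*I)
(W - o(-43))*107 = (I*√30/4 - (-5 - 43)²)*107 = (I*√30/4 - 1*(-48)²)*107 = (I*√30/4 - 1*2304)*107 = (I*√30/4 - 2304)*107 = (-2304 + I*√30/4)*107 = -246528 + 107*I*√30/4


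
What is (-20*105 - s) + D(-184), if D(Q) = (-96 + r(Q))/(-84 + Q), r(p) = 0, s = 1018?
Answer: -208882/67 ≈ -3117.6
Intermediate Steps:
D(Q) = -96/(-84 + Q) (D(Q) = (-96 + 0)/(-84 + Q) = -96/(-84 + Q))
(-20*105 - s) + D(-184) = (-20*105 - 1*1018) - 96/(-84 - 184) = (-2100 - 1018) - 96/(-268) = -3118 - 96*(-1/268) = -3118 + 24/67 = -208882/67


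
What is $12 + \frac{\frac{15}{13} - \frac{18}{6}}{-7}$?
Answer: $\frac{1116}{91} \approx 12.264$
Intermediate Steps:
$12 + \frac{\frac{15}{13} - \frac{18}{6}}{-7} = 12 + \left(15 \cdot \frac{1}{13} - 3\right) \left(- \frac{1}{7}\right) = 12 + \left(\frac{15}{13} - 3\right) \left(- \frac{1}{7}\right) = 12 - - \frac{24}{91} = 12 + \frac{24}{91} = \frac{1116}{91}$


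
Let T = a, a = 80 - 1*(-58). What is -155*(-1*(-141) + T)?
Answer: -43245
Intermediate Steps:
a = 138 (a = 80 + 58 = 138)
T = 138
-155*(-1*(-141) + T) = -155*(-1*(-141) + 138) = -155*(141 + 138) = -155*279 = -43245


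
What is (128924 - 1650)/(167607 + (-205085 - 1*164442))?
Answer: -63637/100960 ≈ -0.63032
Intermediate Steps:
(128924 - 1650)/(167607 + (-205085 - 1*164442)) = 127274/(167607 + (-205085 - 164442)) = 127274/(167607 - 369527) = 127274/(-201920) = 127274*(-1/201920) = -63637/100960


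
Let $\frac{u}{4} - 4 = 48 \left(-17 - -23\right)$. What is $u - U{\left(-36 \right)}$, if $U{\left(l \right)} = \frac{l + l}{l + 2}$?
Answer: $\frac{19820}{17} \approx 1165.9$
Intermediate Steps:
$U{\left(l \right)} = \frac{2 l}{2 + l}$
$u = 1168$ ($u = 16 + 4 \cdot 48 \left(-17 - -23\right) = 16 + 4 \cdot 48 \left(-17 + 23\right) = 16 + 4 \cdot 48 \cdot 6 = 16 + 4 \cdot 288 = 16 + 1152 = 1168$)
$u - U{\left(-36 \right)} = 1168 - 2 \left(-36\right) \frac{1}{2 - 36} = 1168 - 2 \left(-36\right) \frac{1}{-34} = 1168 - 2 \left(-36\right) \left(- \frac{1}{34}\right) = 1168 - \frac{36}{17} = \frac{19820}{17}$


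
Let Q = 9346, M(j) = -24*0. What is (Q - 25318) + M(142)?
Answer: -15972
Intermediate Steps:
M(j) = 0
(Q - 25318) + M(142) = (9346 - 25318) + 0 = -15972 + 0 = -15972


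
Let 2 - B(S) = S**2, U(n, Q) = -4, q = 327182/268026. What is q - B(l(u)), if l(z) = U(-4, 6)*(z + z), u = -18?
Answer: 2778789133/134013 ≈ 20735.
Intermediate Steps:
q = 163591/134013 (q = 327182*(1/268026) = 163591/134013 ≈ 1.2207)
l(z) = -8*z (l(z) = -4*(z + z) = -8*z)
B(S) = 2 - S**2
q - B(l(u)) = 163591/134013 - (2 - (-8*(-18))**2) = 163591/134013 - (2 - 1*144**2) = 163591/134013 - (2 - 1*20736) = 163591/134013 - (2 - 20736) = 163591/134013 - 1*(-20734) = 163591/134013 + 20734 = 2778789133/134013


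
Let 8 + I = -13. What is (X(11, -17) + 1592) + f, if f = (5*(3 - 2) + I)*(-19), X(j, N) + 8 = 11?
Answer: 1899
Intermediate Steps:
I = -21 (I = -8 - 13 = -21)
X(j, N) = 3 (X(j, N) = -8 + 11 = 3)
f = 304 (f = (5*(3 - 2) - 21)*(-19) = (5*1 - 21)*(-19) = (5 - 21)*(-19) = -16*(-19) = 304)
(X(11, -17) + 1592) + f = (3 + 1592) + 304 = 1595 + 304 = 1899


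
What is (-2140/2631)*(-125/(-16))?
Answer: -66875/10524 ≈ -6.3545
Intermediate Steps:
(-2140/2631)*(-125/(-16)) = (-2140*1/2631)*(-125*(-1/16)) = -2140/2631*125/16 = -66875/10524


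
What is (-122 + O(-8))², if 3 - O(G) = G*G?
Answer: 33489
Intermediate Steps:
O(G) = 3 - G² (O(G) = 3 - G*G = 3 - G²)
(-122 + O(-8))² = (-122 + (3 - 1*(-8)²))² = (-122 + (3 - 1*64))² = (-122 + (3 - 64))² = (-122 - 61)² = (-183)² = 33489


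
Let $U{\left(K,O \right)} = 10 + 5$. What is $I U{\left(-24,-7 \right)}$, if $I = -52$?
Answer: $-780$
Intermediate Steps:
$U{\left(K,O \right)} = 15$
$I U{\left(-24,-7 \right)} = \left(-52\right) 15 = -780$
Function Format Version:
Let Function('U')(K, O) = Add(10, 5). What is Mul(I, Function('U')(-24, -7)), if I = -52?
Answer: -780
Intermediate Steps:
Function('U')(K, O) = 15
Mul(I, Function('U')(-24, -7)) = Mul(-52, 15) = -780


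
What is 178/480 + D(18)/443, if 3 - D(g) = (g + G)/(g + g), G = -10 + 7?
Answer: 13349/35440 ≈ 0.37666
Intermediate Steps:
G = -3
D(g) = 3 - (-3 + g)/(2*g) (D(g) = 3 - (g - 3)/(g + g) = 3 - (-3 + g)/(2*g))
178/480 + D(18)/443 = 178/480 + ((½)*(3 + 5*18)/18)/443 = 178*(1/480) + ((½)*(1/18)*(3 + 90))*(1/443) = 89/240 + ((½)*(1/18)*93)*(1/443) = 89/240 + (31/12)*(1/443) = 89/240 + 31/5316 = 13349/35440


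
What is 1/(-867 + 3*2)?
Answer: -1/861 ≈ -0.0011614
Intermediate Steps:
1/(-867 + 3*2) = 1/(-867 + 6) = 1/(-861) = -1/861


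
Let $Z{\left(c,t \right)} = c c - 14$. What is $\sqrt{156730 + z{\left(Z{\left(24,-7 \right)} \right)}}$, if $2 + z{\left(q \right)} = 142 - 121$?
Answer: $\sqrt{156749} \approx 395.92$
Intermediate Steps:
$Z{\left(c,t \right)} = -14 + c^{2}$ ($Z{\left(c,t \right)} = c^{2} - 14 = -14 + c^{2}$)
$z{\left(q \right)} = 19$ ($z{\left(q \right)} = -2 + \left(142 - 121\right) = -2 + 21 = 19$)
$\sqrt{156730 + z{\left(Z{\left(24,-7 \right)} \right)}} = \sqrt{156730 + 19} = \sqrt{156749}$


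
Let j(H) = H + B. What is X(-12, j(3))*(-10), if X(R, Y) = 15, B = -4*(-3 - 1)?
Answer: -150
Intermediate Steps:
B = 16 (B = -4*(-4) = 16)
j(H) = 16 + H (j(H) = H + 16 = 16 + H)
X(-12, j(3))*(-10) = 15*(-10) = -150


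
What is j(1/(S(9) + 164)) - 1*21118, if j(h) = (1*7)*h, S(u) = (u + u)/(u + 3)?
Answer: -6990044/331 ≈ -21118.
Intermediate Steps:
S(u) = 2*u/(3 + u) (S(u) = (2*u)/(3 + u) = 2*u/(3 + u))
j(h) = 7*h
j(1/(S(9) + 164)) - 1*21118 = 7/(2*9/(3 + 9) + 164) - 1*21118 = 7/(2*9/12 + 164) - 21118 = 7/(2*9*(1/12) + 164) - 21118 = 7/(3/2 + 164) - 21118 = 7/(331/2) - 21118 = 7*(2/331) - 21118 = 14/331 - 21118 = -6990044/331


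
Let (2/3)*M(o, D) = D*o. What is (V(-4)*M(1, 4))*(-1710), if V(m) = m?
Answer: 41040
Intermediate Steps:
M(o, D) = 3*D*o/2 (M(o, D) = 3*(D*o)/2 = 3*D*o/2)
(V(-4)*M(1, 4))*(-1710) = -6*4*(-1710) = -4*6*(-1710) = -24*(-1710) = 41040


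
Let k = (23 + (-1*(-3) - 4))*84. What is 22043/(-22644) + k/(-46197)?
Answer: -39265429/38743884 ≈ -1.0135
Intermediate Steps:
k = 1848 (k = (23 + (3 - 4))*84 = (23 - 1)*84 = 22*84 = 1848)
22043/(-22644) + k/(-46197) = 22043/(-22644) + 1848/(-46197) = 22043*(-1/22644) + 1848*(-1/46197) = -22043/22644 - 616/15399 = -39265429/38743884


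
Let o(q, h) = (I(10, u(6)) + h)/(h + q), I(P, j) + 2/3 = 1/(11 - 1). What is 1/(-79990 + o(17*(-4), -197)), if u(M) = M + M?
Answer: -7950/635914573 ≈ -1.2502e-5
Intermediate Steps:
u(M) = 2*M
I(P, j) = -17/30 (I(P, j) = -2/3 + 1/(11 - 1) = -2/3 + 1/10 = -17/30)
o(q, h) = (-17/30 + h)/(h + q)
1/(-79990 + o(17*(-4), -197)) = 1/(-79990 + (-17/30 - 197)/(-197 + 17*(-4))) = 1/(-79990 - 5927/30/(-197 - 68)) = 1/(-79990 - 5927/30/(-265)) = 1/(-79990 - 1/265*(-5927/30)) = 1/(-79990 + 5927/7950) = 1/(-635914573/7950) = -7950/635914573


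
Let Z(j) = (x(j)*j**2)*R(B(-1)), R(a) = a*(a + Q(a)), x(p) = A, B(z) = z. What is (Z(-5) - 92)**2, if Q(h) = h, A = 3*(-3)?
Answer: 293764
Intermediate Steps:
A = -9
x(p) = -9
R(a) = 2*a**2 (R(a) = a*(a + a) = a*(2*a) = 2*a**2)
Z(j) = -18*j**2 (Z(j) = (-9*j**2)*(2*(-1)**2) = (-9*j**2)*(2*1) = -9*j**2*2 = -18*j**2)
(Z(-5) - 92)**2 = (-18*(-5)**2 - 92)**2 = (-18*25 - 92)**2 = (-450 - 92)**2 = (-542)**2 = 293764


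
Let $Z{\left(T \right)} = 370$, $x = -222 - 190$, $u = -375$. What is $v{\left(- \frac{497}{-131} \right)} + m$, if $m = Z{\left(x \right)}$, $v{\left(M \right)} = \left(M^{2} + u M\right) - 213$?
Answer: $- \frac{21473839}{17161} \approx -1251.3$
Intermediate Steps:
$x = -412$ ($x = -222 - 190 = -412$)
$v{\left(M \right)} = -213 + M^{2} - 375 M$ ($v{\left(M \right)} = \left(M^{2} - 375 M\right) - 213 = -213 + M^{2} - 375 M$)
$m = 370$
$v{\left(- \frac{497}{-131} \right)} + m = \left(-213 + \left(- \frac{497}{-131}\right)^{2} - 375 \left(- \frac{497}{-131}\right)\right) + 370 = \left(-213 + \left(\left(-497\right) \left(- \frac{1}{131}\right)\right)^{2} - 375 \left(\left(-497\right) \left(- \frac{1}{131}\right)\right)\right) + 370 = \left(-213 + \left(\frac{497}{131}\right)^{2} - \frac{186375}{131}\right) + 370 = \left(-213 + \frac{247009}{17161} - \frac{186375}{131}\right) + 370 = - \frac{27823409}{17161} + 370 = - \frac{21473839}{17161}$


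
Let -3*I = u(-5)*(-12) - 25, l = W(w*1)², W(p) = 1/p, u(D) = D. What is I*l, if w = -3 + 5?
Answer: -35/12 ≈ -2.9167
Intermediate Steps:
w = 2
W(p) = 1/p
l = ¼ (l = (1/(2*1))² = (1/2)² = (½)² = ¼ ≈ 0.25000)
I = -35/3 (I = -(-5*(-12) - 25)/3 = -(60 - 25)/3 = -⅓*35 = -35/3 ≈ -11.667)
I*l = -35/3*¼ = -35/12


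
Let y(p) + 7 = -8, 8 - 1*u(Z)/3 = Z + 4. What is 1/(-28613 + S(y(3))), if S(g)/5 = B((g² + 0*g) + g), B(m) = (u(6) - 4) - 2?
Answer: -1/28673 ≈ -3.4876e-5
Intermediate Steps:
u(Z) = 12 - 3*Z (u(Z) = 24 - 3*(Z + 4) = 24 - 3*(4 + Z) = 24 + (-12 - 3*Z) = 12 - 3*Z)
y(p) = -15 (y(p) = -7 - 8 = -15)
B(m) = -12 (B(m) = ((12 - 3*6) - 4) - 2 = ((12 - 18) - 4) - 2 = (-6 - 4) - 2 = -10 - 2 = -12)
S(g) = -60 (S(g) = 5*(-12) = -60)
1/(-28613 + S(y(3))) = 1/(-28613 - 60) = 1/(-28673) = -1/28673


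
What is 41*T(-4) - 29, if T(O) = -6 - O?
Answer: -111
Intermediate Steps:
41*T(-4) - 29 = 41*(-6 - 1*(-4)) - 29 = 41*(-6 + 4) - 29 = 41*(-2) - 29 = -82 - 29 = -111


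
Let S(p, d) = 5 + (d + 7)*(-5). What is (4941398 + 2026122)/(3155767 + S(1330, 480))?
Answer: 6967520/3153337 ≈ 2.2096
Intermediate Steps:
S(p, d) = -30 - 5*d (S(p, d) = 5 + (7 + d)*(-5) = 5 + (-35 - 5*d) = -30 - 5*d)
(4941398 + 2026122)/(3155767 + S(1330, 480)) = (4941398 + 2026122)/(3155767 + (-30 - 5*480)) = 6967520/(3155767 + (-30 - 2400)) = 6967520/(3155767 - 2430) = 6967520/3153337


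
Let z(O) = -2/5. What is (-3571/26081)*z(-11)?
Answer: 7142/130405 ≈ 0.054768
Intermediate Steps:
z(O) = -⅖ (z(O) = -2*⅕ = -⅖)
(-3571/26081)*z(-11) = -3571/26081*(-⅖) = 7142/130405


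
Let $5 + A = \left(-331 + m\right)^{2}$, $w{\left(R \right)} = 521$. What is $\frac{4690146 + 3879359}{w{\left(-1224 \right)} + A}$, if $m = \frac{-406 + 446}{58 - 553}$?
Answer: $\frac{2399706243}{30839687} \approx 77.812$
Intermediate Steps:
$m = - \frac{8}{99}$ ($m = \frac{40}{-495} = 40 \left(- \frac{1}{495}\right) = - \frac{8}{99} \approx -0.080808$)
$A = \frac{1074282724}{9801}$ ($A = -5 + \left(-331 - \frac{8}{99}\right)^{2} = -5 + \left(- \frac{32777}{99}\right)^{2} = -5 + \frac{1074331729}{9801} = \frac{1074282724}{9801} \approx 1.0961 \cdot 10^{5}$)
$\frac{4690146 + 3879359}{w{\left(-1224 \right)} + A} = \frac{4690146 + 3879359}{521 + \frac{1074282724}{9801}} = \frac{8569505}{\frac{1079389045}{9801}} = 8569505 \cdot \frac{9801}{1079389045} = \frac{2399706243}{30839687}$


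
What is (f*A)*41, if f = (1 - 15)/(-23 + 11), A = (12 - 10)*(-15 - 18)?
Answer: -3157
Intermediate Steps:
A = -66 (A = 2*(-33) = -66)
f = 7/6 (f = -14/(-12) = -14*(-1/12) = 7/6 ≈ 1.1667)
(f*A)*41 = ((7/6)*(-66))*41 = -77*41 = -3157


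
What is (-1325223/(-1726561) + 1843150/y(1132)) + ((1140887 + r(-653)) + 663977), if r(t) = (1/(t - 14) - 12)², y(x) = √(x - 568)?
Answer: 1386477796337469128/768127996729 + 921575*√141/141 ≈ 1.8826e+6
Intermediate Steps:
y(x) = √(-568 + x)
r(t) = (-12 + 1/(-14 + t))² (r(t) = (1/(-14 + t) - 12)² = (-12 + 1/(-14 + t))²)
(-1325223/(-1726561) + 1843150/y(1132)) + ((1140887 + r(-653)) + 663977) = (-1325223/(-1726561) + 1843150/(√(-568 + 1132))) + ((1140887 + (-169 + 12*(-653))²/(-14 - 653)²) + 663977) = (-1325223*(-1/1726561) + 1843150/(√564)) + ((1140887 + (-169 - 7836)²/(-667)²) + 663977) = (1325223/1726561 + 1843150/((2*√141))) + ((1140887 + (-8005)²*(1/444889)) + 663977) = (1325223/1726561 + 1843150*(√141/282)) + ((1140887 + 64080025*(1/444889)) + 663977) = (1325223/1726561 + 921575*√141/141) + ((1140887 + 64080025/444889) + 663977) = (1325223/1726561 + 921575*√141/141) + (507632156568/444889 + 663977) = (1325223/1726561 + 921575*√141/141) + 803028220121/444889 = 1386477796337469128/768127996729 + 921575*√141/141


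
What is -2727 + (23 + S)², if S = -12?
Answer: -2606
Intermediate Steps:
-2727 + (23 + S)² = -2727 + (23 - 12)² = -2727 + 11² = -2727 + 121 = -2606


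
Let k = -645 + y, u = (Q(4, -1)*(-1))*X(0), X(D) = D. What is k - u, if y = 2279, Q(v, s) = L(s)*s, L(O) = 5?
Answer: 1634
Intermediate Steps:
Q(v, s) = 5*s
u = 0 (u = ((5*(-1))*(-1))*0 = -5*(-1)*0 = 5*0 = 0)
k = 1634 (k = -645 + 2279 = 1634)
k - u = 1634 - 1*0 = 1634 + 0 = 1634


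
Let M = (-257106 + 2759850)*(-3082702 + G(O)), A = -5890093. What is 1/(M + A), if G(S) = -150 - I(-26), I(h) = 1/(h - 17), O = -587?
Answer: -43/331770592644439 ≈ -1.2961e-13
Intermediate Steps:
I(h) = 1/(-17 + h)
G(S) = -6449/43 (G(S) = -150 - 1/(-17 - 26) = -150 - 1/(-43) = -150 - 1*(-1/43) = -150 + 1/43 = -6449/43)
M = -331770339370440/43 (M = (-257106 + 2759850)*(-3082702 - 6449/43) = 2502744*(-132562635/43) = -331770339370440/43 ≈ -7.7156e+12)
1/(M + A) = 1/(-331770339370440/43 - 5890093) = 1/(-331770592644439/43) = -43/331770592644439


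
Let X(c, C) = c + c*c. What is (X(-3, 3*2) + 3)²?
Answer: 81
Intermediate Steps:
X(c, C) = c + c²
(X(-3, 3*2) + 3)² = (-3*(1 - 3) + 3)² = (-3*(-2) + 3)² = (6 + 3)² = 9² = 81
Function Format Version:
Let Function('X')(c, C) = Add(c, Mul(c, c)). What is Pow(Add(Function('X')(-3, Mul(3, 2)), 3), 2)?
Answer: 81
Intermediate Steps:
Function('X')(c, C) = Add(c, Pow(c, 2))
Pow(Add(Function('X')(-3, Mul(3, 2)), 3), 2) = Pow(Add(Mul(-3, Add(1, -3)), 3), 2) = Pow(Add(Mul(-3, -2), 3), 2) = Pow(Add(6, 3), 2) = Pow(9, 2) = 81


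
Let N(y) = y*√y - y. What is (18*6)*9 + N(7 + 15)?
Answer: 950 + 22*√22 ≈ 1053.2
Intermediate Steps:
N(y) = y^(3/2) - y
(18*6)*9 + N(7 + 15) = (18*6)*9 + ((7 + 15)^(3/2) - (7 + 15)) = 108*9 + (22^(3/2) - 1*22) = 972 + (22*√22 - 22) = 972 + (-22 + 22*√22) = 950 + 22*√22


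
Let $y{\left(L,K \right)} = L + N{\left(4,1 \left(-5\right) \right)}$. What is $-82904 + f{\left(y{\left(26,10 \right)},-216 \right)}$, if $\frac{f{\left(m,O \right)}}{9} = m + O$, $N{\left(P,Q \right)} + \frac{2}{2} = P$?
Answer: $-84587$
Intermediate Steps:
$N{\left(P,Q \right)} = -1 + P$
$y{\left(L,K \right)} = 3 + L$ ($y{\left(L,K \right)} = L + \left(-1 + 4\right) = L + 3 = 3 + L$)
$f{\left(m,O \right)} = 9 O + 9 m$ ($f{\left(m,O \right)} = 9 \left(m + O\right) = 9 \left(O + m\right) = 9 O + 9 m$)
$-82904 + f{\left(y{\left(26,10 \right)},-216 \right)} = -82904 + \left(9 \left(-216\right) + 9 \left(3 + 26\right)\right) = -82904 + \left(-1944 + 9 \cdot 29\right) = -82904 + \left(-1944 + 261\right) = -82904 - 1683 = -84587$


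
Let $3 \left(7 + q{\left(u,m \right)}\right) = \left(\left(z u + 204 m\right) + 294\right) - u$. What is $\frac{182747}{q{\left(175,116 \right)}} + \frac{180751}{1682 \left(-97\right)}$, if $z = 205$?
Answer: $\frac{26222754909}{3243338366} \approx 8.0851$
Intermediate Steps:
$q{\left(u,m \right)} = 91 + 68 m + 68 u$ ($q{\left(u,m \right)} = -7 + \frac{\left(\left(205 u + 204 m\right) + 294\right) - u}{3} = -7 + \frac{\left(\left(204 m + 205 u\right) + 294\right) - u}{3} = -7 + \frac{\left(294 + 204 m + 205 u\right) - u}{3} = -7 + \frac{294 + 204 m + 204 u}{3} = -7 + \left(98 + 68 m + 68 u\right) = 91 + 68 m + 68 u$)
$\frac{182747}{q{\left(175,116 \right)}} + \frac{180751}{1682 \left(-97\right)} = \frac{182747}{91 + 68 \cdot 116 + 68 \cdot 175} + \frac{180751}{1682 \left(-97\right)} = \frac{182747}{91 + 7888 + 11900} + \frac{180751}{-163154} = \frac{182747}{19879} + 180751 \left(- \frac{1}{163154}\right) = 182747 \cdot \frac{1}{19879} - \frac{180751}{163154} = \frac{182747}{19879} - \frac{180751}{163154} = \frac{26222754909}{3243338366}$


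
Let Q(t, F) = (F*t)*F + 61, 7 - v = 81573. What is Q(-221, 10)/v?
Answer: 22039/81566 ≈ 0.27020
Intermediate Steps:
v = -81566 (v = 7 - 1*81573 = 7 - 81573 = -81566)
Q(t, F) = 61 + t*F² (Q(t, F) = t*F² + 61 = 61 + t*F²)
Q(-221, 10)/v = (61 - 221*10²)/(-81566) = (61 - 221*100)*(-1/81566) = (61 - 22100)*(-1/81566) = -22039*(-1/81566) = 22039/81566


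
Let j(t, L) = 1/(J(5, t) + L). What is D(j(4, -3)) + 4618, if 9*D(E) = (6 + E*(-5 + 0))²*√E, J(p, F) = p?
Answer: 4618 + 49*√2/72 ≈ 4619.0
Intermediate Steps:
j(t, L) = 1/(5 + L)
D(E) = √E*(6 - 5*E)²/9 (D(E) = ((6 + E*(-5 + 0))²*√E)/9 = ((6 + E*(-5))²*√E)/9 = ((6 - 5*E)²*√E)/9 = (√E*(6 - 5*E)²)/9 = √E*(6 - 5*E)²/9)
D(j(4, -3)) + 4618 = √(1/(5 - 3))*(-6 + 5/(5 - 3))²/9 + 4618 = √(1/2)*(-6 + 5/2)²/9 + 4618 = √(½)*(-6 + 5*(½))²/9 + 4618 = (√2/2)*(-6 + 5/2)²/9 + 4618 = (√2/2)*(-7/2)²/9 + 4618 = (⅑)*(√2/2)*(49/4) + 4618 = 49*√2/72 + 4618 = 4618 + 49*√2/72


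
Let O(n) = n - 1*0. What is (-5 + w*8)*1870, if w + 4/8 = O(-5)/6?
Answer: -87890/3 ≈ -29297.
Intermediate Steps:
O(n) = n (O(n) = n + 0 = n)
w = -4/3 (w = -½ - 5/6 = -½ - 5*⅙ = -½ - ⅚ = -4/3 ≈ -1.3333)
(-5 + w*8)*1870 = (-5 - 4/3*8)*1870 = (-5 - 32/3)*1870 = -47/3*1870 = -87890/3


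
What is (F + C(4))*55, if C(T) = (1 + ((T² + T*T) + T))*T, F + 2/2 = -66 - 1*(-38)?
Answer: 6545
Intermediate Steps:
F = -29 (F = -1 + (-66 - 1*(-38)) = -1 + (-66 + 38) = -1 - 28 = -29)
C(T) = T*(1 + T + 2*T²) (C(T) = (1 + ((T² + T²) + T))*T = (1 + (2*T² + T))*T = (1 + (T + 2*T²))*T = (1 + T + 2*T²)*T = T*(1 + T + 2*T²))
(F + C(4))*55 = (-29 + 4*(1 + 4 + 2*4²))*55 = (-29 + 4*(1 + 4 + 2*16))*55 = (-29 + 4*(1 + 4 + 32))*55 = (-29 + 4*37)*55 = (-29 + 148)*55 = 119*55 = 6545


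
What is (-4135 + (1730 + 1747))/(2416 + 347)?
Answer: -658/2763 ≈ -0.23815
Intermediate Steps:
(-4135 + (1730 + 1747))/(2416 + 347) = (-4135 + 3477)/2763 = -658*1/2763 = -658/2763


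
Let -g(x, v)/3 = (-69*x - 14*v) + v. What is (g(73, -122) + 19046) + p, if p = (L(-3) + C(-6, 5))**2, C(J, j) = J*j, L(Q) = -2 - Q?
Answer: 30240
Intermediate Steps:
g(x, v) = 39*v + 207*x (g(x, v) = -3*((-69*x - 14*v) + v) = -3*(-69*x - 13*v) = 39*v + 207*x)
p = 841 (p = ((-2 - 1*(-3)) - 6*5)**2 = ((-2 + 3) - 30)**2 = (1 - 30)**2 = (-29)**2 = 841)
(g(73, -122) + 19046) + p = ((39*(-122) + 207*73) + 19046) + 841 = ((-4758 + 15111) + 19046) + 841 = (10353 + 19046) + 841 = 29399 + 841 = 30240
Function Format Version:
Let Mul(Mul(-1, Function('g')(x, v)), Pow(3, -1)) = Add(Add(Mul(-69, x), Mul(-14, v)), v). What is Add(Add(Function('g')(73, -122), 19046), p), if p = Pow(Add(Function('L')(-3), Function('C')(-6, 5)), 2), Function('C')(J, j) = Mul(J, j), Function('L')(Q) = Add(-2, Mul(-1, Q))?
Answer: 30240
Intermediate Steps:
Function('g')(x, v) = Add(Mul(39, v), Mul(207, x)) (Function('g')(x, v) = Mul(-3, Add(Add(Mul(-69, x), Mul(-14, v)), v)) = Mul(-3, Add(Mul(-69, x), Mul(-13, v))) = Add(Mul(39, v), Mul(207, x)))
p = 841 (p = Pow(Add(Add(-2, Mul(-1, -3)), Mul(-6, 5)), 2) = Pow(Add(Add(-2, 3), -30), 2) = Pow(Add(1, -30), 2) = Pow(-29, 2) = 841)
Add(Add(Function('g')(73, -122), 19046), p) = Add(Add(Add(Mul(39, -122), Mul(207, 73)), 19046), 841) = Add(Add(Add(-4758, 15111), 19046), 841) = Add(Add(10353, 19046), 841) = Add(29399, 841) = 30240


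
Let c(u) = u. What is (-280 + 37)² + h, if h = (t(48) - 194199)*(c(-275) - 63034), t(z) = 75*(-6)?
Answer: 12323092590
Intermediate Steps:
t(z) = -450
h = 12323033541 (h = (-450 - 194199)*(-275 - 63034) = -194649*(-63309) = 12323033541)
(-280 + 37)² + h = (-280 + 37)² + 12323033541 = (-243)² + 12323033541 = 59049 + 12323033541 = 12323092590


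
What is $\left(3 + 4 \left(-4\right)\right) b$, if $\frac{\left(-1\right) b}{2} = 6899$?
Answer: $179374$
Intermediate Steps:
$b = -13798$ ($b = \left(-2\right) 6899 = -13798$)
$\left(3 + 4 \left(-4\right)\right) b = \left(3 + 4 \left(-4\right)\right) \left(-13798\right) = \left(3 - 16\right) \left(-13798\right) = \left(-13\right) \left(-13798\right) = 179374$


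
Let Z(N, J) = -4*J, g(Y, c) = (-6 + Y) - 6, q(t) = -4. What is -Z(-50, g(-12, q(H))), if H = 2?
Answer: -96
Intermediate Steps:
g(Y, c) = -12 + Y
-Z(-50, g(-12, q(H))) = -(-4)*(-12 - 12) = -(-4)*(-24) = -1*96 = -96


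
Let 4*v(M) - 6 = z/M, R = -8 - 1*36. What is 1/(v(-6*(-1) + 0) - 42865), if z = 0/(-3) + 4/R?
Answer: -264/11315965 ≈ -2.3330e-5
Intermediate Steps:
R = -44 (R = -8 - 36 = -44)
z = -1/11 (z = 0/(-3) + 4/(-44) = 0*(-⅓) + 4*(-1/44) = 0 - 1/11 = -1/11 ≈ -0.090909)
v(M) = 3/2 - 1/(44*M) (v(M) = 3/2 + (-1/(11*M))/4 = 3/2 - 1/(44*M))
1/(v(-6*(-1) + 0) - 42865) = 1/((-1 + 66*(-6*(-1) + 0))/(44*(-6*(-1) + 0)) - 42865) = 1/((-1 + 66*(6 + 0))/(44*(6 + 0)) - 42865) = 1/((1/44)*(-1 + 66*6)/6 - 42865) = 1/((1/44)*(⅙)*(-1 + 396) - 42865) = 1/((1/44)*(⅙)*395 - 42865) = 1/(395/264 - 42865) = 1/(-11315965/264) = -264/11315965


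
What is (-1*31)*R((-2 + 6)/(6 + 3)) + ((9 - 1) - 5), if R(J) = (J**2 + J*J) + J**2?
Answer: -415/27 ≈ -15.370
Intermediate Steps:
R(J) = 3*J**2 (R(J) = (J**2 + J**2) + J**2 = 2*J**2 + J**2 = 3*J**2)
(-1*31)*R((-2 + 6)/(6 + 3)) + ((9 - 1) - 5) = (-1*31)*(3*((-2 + 6)/(6 + 3))**2) + ((9 - 1) - 5) = -93*(4/9)**2 + (8 - 5) = -93*(4*(1/9))**2 + 3 = -93*(4/9)**2 + 3 = -93*16/81 + 3 = -31*16/27 + 3 = -496/27 + 3 = -415/27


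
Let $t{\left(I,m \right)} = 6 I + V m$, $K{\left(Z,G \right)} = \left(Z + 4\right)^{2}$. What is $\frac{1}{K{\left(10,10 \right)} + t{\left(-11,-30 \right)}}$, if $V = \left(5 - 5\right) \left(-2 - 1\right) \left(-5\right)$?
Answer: $\frac{1}{130} \approx 0.0076923$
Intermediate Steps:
$V = 0$ ($V = 0 \left(\left(-3\right) \left(-5\right)\right) = 0 \cdot 15 = 0$)
$K{\left(Z,G \right)} = \left(4 + Z\right)^{2}$
$t{\left(I,m \right)} = 6 I$ ($t{\left(I,m \right)} = 6 I + 0 m = 6 I + 0 = 6 I$)
$\frac{1}{K{\left(10,10 \right)} + t{\left(-11,-30 \right)}} = \frac{1}{\left(4 + 10\right)^{2} + 6 \left(-11\right)} = \frac{1}{14^{2} - 66} = \frac{1}{196 - 66} = \frac{1}{130}$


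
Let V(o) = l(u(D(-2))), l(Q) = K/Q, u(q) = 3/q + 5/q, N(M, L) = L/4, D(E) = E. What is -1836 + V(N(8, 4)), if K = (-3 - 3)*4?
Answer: -1830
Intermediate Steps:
K = -24 (K = -6*4 = -24)
N(M, L) = L/4 (N(M, L) = L*(1/4) = L/4)
u(q) = 8/q
l(Q) = -24/Q
V(o) = 6 (V(o) = -24/(8/(-2)) = -24/(8*(-1/2)) = -24/(-4) = -24*(-1/4) = 6)
-1836 + V(N(8, 4)) = -1836 + 6 = -1830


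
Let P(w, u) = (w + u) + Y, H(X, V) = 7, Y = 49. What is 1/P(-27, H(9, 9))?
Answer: 1/29 ≈ 0.034483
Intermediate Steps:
P(w, u) = 49 + u + w (P(w, u) = (w + u) + 49 = (u + w) + 49 = 49 + u + w)
1/P(-27, H(9, 9)) = 1/(49 + 7 - 27) = 1/29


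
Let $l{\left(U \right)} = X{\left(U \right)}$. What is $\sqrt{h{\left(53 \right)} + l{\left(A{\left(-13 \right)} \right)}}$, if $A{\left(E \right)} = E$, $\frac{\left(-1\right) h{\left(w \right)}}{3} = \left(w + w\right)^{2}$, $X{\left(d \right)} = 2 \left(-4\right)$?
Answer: $2 i \sqrt{8429} \approx 183.62 i$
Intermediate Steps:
$X{\left(d \right)} = -8$
$h{\left(w \right)} = - 12 w^{2}$ ($h{\left(w \right)} = - 3 \left(w + w\right)^{2} = - 3 \left(2 w\right)^{2} = - 3 \cdot 4 w^{2} = - 12 w^{2}$)
$l{\left(U \right)} = -8$
$\sqrt{h{\left(53 \right)} + l{\left(A{\left(-13 \right)} \right)}} = \sqrt{- 12 \cdot 53^{2} - 8} = \sqrt{\left(-12\right) 2809 - 8} = \sqrt{-33708 - 8} = \sqrt{-33716} = 2 i \sqrt{8429}$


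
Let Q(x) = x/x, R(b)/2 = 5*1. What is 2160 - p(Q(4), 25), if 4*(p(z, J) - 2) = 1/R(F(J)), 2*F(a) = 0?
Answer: 86319/40 ≈ 2158.0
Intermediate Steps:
F(a) = 0 (F(a) = (½)*0 = 0)
R(b) = 10 (R(b) = 2*(5*1) = 2*5 = 10)
Q(x) = 1
p(z, J) = 81/40 (p(z, J) = 2 + (¼)/10 = 2 + (¼)*(⅒) = 2 + 1/40 = 81/40)
2160 - p(Q(4), 25) = 2160 - 1*81/40 = 2160 - 81/40 = 86319/40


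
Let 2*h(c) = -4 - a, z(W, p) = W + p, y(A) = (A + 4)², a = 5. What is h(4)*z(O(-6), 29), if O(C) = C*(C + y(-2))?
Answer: -369/2 ≈ -184.50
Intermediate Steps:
y(A) = (4 + A)²
O(C) = C*(4 + C) (O(C) = C*(C + (4 - 2)²) = C*(C + 2²) = C*(C + 4) = C*(4 + C))
h(c) = -9/2 (h(c) = (-4 - 1*5)/2 = (-4 - 5)/2 = (½)*(-9) = -9/2)
h(4)*z(O(-6), 29) = -9*(-6*(4 - 6) + 29)/2 = -9*(-6*(-2) + 29)/2 = -9*(12 + 29)/2 = -9/2*41 = -369/2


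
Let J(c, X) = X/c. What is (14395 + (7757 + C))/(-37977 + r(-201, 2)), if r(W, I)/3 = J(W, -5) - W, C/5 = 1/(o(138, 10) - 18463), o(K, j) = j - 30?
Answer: -27432172537/46282411599 ≈ -0.59271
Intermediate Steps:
o(K, j) = -30 + j
C = -5/18483 (C = 5/((-30 + 10) - 18463) = 5/(-20 - 18463) = 5/(-18483) = 5*(-1/18483) = -5/18483 ≈ -0.00027052)
r(W, I) = -15/W - 3*W (r(W, I) = 3*(-5/W - W) = 3*(-W - 5/W) = -15/W - 3*W)
(14395 + (7757 + C))/(-37977 + r(-201, 2)) = (14395 + (7757 - 5/18483))/(-37977 + (-15/(-201) - 3*(-201))) = (14395 + 143372626/18483)/(-37977 + (-15*(-1/201) + 603)) = 409435411/(18483*(-37977 + (5/67 + 603))) = 409435411/(18483*(-37977 + 40406/67)) = 409435411/(18483*(-2504053/67)) = (409435411/18483)*(-67/2504053) = -27432172537/46282411599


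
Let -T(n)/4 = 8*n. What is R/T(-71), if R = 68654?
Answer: 34327/1136 ≈ 30.217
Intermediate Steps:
T(n) = -32*n
R/T(-71) = 68654/((-32*(-71))) = 68654/2272 = 68654*(1/2272) = 34327/1136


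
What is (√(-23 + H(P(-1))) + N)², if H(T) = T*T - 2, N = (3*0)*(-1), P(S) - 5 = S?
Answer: -9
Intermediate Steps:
P(S) = 5 + S
N = 0 (N = 0*(-1) = 0)
H(T) = -2 + T² (H(T) = T² - 2 = -2 + T²)
(√(-23 + H(P(-1))) + N)² = (√(-23 + (-2 + (5 - 1)²)) + 0)² = (√(-23 + (-2 + 4²)) + 0)² = (√(-23 + (-2 + 16)) + 0)² = (√(-23 + 14) + 0)² = (√(-9) + 0)² = (3*I + 0)² = (3*I)² = -9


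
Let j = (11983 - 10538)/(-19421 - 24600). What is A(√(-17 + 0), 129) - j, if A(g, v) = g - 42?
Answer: -1847437/44021 + I*√17 ≈ -41.967 + 4.1231*I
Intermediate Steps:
A(g, v) = -42 + g
j = -1445/44021 (j = 1445/(-44021) = 1445*(-1/44021) = -1445/44021 ≈ -0.032825)
A(√(-17 + 0), 129) - j = (-42 + √(-17 + 0)) - 1*(-1445/44021) = (-42 + √(-17)) + 1445/44021 = (-42 + I*√17) + 1445/44021 = -1847437/44021 + I*√17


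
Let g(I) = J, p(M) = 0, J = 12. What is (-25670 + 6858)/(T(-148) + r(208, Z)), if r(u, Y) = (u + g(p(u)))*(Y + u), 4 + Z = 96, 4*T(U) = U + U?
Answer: -9406/32963 ≈ -0.28535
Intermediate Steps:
g(I) = 12
T(U) = U/2 (T(U) = (U + U)/4 = (2*U)/4 = U/2)
Z = 92 (Z = -4 + 96 = 92)
r(u, Y) = (12 + u)*(Y + u) (r(u, Y) = (u + 12)*(Y + u) = (12 + u)*(Y + u))
(-25670 + 6858)/(T(-148) + r(208, Z)) = (-25670 + 6858)/((1/2)*(-148) + (208**2 + 12*92 + 12*208 + 92*208)) = -18812/(-74 + (43264 + 1104 + 2496 + 19136)) = -18812/(-74 + 66000) = -18812/65926 = -18812*1/65926 = -9406/32963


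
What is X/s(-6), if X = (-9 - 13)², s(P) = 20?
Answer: 121/5 ≈ 24.200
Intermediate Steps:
X = 484 (X = (-22)² = 484)
X/s(-6) = 484/20 = 484*(1/20) = 121/5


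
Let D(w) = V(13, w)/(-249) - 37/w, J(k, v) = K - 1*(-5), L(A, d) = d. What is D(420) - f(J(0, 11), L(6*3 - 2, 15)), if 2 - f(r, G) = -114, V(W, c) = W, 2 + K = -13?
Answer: -4048651/34860 ≈ -116.14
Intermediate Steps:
K = -15 (K = -2 - 13 = -15)
J(k, v) = -10 (J(k, v) = -15 - 1*(-5) = -15 + 5 = -10)
f(r, G) = 116 (f(r, G) = 2 - 1*(-114) = 2 + 114 = 116)
D(w) = -13/249 - 37/w (D(w) = 13/(-249) - 37/w = 13*(-1/249) - 37/w = -13/249 - 37/w)
D(420) - f(J(0, 11), L(6*3 - 2, 15)) = (-13/249 - 37/420) - 1*116 = (-13/249 - 37*1/420) - 116 = (-13/249 - 37/420) - 116 = -4891/34860 - 116 = -4048651/34860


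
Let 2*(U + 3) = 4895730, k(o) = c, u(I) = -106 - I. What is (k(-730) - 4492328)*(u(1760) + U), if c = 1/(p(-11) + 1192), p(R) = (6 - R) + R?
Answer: -6581941573671114/599 ≈ -1.0988e+13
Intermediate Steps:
p(R) = 6
c = 1/1198 (c = 1/(6 + 1192) = 1/1198 ≈ 0.00083472)
k(o) = 1/1198
U = 2447862 (U = -3 + (½)*4895730 = -3 + 2447865 = 2447862)
(k(-730) - 4492328)*(u(1760) + U) = (1/1198 - 4492328)*((-106 - 1*1760) + 2447862) = -5381808943*((-106 - 1760) + 2447862)/1198 = -5381808943*(-1866 + 2447862)/1198 = -5381808943/1198*2445996 = -6581941573671114/599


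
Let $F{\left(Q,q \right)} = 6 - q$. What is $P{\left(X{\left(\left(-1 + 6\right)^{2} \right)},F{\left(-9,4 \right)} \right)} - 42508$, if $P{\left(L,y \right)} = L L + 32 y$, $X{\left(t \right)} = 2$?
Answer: $-42440$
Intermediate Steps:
$P{\left(L,y \right)} = L^{2} + 32 y$
$P{\left(X{\left(\left(-1 + 6\right)^{2} \right)},F{\left(-9,4 \right)} \right)} - 42508 = \left(2^{2} + 32 \left(6 - 4\right)\right) - 42508 = \left(4 + 32 \left(6 - 4\right)\right) - 42508 = \left(4 + 32 \cdot 2\right) - 42508 = \left(4 + 64\right) - 42508 = 68 - 42508 = -42440$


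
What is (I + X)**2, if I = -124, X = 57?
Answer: 4489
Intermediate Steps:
(I + X)**2 = (-124 + 57)**2 = (-67)**2 = 4489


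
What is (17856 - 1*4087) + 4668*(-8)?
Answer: -23575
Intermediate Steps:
(17856 - 1*4087) + 4668*(-8) = (17856 - 4087) - 37344 = 13769 - 37344 = -23575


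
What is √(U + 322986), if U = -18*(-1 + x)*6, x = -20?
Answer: √325254 ≈ 570.31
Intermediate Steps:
U = 2268 (U = -18*(-1 - 20)*6 = -(-378)*6 = -18*(-126) = 2268)
√(U + 322986) = √(2268 + 322986) = √325254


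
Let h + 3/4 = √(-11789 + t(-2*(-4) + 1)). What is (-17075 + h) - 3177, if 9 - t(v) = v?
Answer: -81011/4 + I*√11789 ≈ -20253.0 + 108.58*I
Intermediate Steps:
t(v) = 9 - v
h = -¾ + I*√11789 (h = -¾ + √(-11789 + (9 - (-2*(-4) + 1))) = -¾ + √(-11789 + (9 - (8 + 1))) = -¾ + √(-11789 + (9 - 1*9)) = -¾ + √(-11789 + (9 - 9)) = -¾ + √(-11789 + 0) = -¾ + √(-11789) = -¾ + I*√11789 ≈ -0.75 + 108.58*I)
(-17075 + h) - 3177 = (-17075 + (-¾ + I*√11789)) - 3177 = (-68303/4 + I*√11789) - 3177 = -81011/4 + I*√11789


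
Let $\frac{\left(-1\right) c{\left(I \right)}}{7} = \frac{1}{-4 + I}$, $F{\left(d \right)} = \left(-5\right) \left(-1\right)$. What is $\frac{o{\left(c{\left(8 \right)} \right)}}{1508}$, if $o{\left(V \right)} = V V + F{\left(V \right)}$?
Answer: $\frac{129}{24128} \approx 0.0053465$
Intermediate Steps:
$F{\left(d \right)} = 5$
$c{\left(I \right)} = - \frac{7}{-4 + I}$
$o{\left(V \right)} = 5 + V^{2}$ ($o{\left(V \right)} = V V + 5 = V^{2} + 5 = 5 + V^{2}$)
$\frac{o{\left(c{\left(8 \right)} \right)}}{1508} = \frac{5 + \left(- \frac{7}{-4 + 8}\right)^{2}}{1508} = \left(5 + \left(- \frac{7}{4}\right)^{2}\right) \frac{1}{1508} = \left(5 + \frac{49}{16}\right) \frac{1}{1508} = \frac{129}{16} \cdot \frac{1}{1508} = \frac{129}{24128}$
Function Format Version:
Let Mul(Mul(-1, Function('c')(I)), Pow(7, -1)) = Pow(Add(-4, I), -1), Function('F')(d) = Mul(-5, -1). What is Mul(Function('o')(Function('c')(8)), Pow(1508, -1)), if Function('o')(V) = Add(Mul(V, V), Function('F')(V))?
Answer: Rational(129, 24128) ≈ 0.0053465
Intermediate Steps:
Function('F')(d) = 5
Function('c')(I) = Mul(-7, Pow(Add(-4, I), -1))
Function('o')(V) = Add(5, Pow(V, 2)) (Function('o')(V) = Add(Mul(V, V), 5) = Add(Pow(V, 2), 5) = Add(5, Pow(V, 2)))
Mul(Function('o')(Function('c')(8)), Pow(1508, -1)) = Mul(Add(5, Pow(Mul(-7, Pow(Add(-4, 8), -1)), 2)), Pow(1508, -1)) = Mul(Add(5, Pow(Mul(-7, Pow(4, -1)), 2)), Rational(1, 1508)) = Mul(Add(5, Pow(Mul(-7, Rational(1, 4)), 2)), Rational(1, 1508)) = Mul(Add(5, Pow(Rational(-7, 4), 2)), Rational(1, 1508)) = Mul(Add(5, Rational(49, 16)), Rational(1, 1508)) = Mul(Rational(129, 16), Rational(1, 1508)) = Rational(129, 24128)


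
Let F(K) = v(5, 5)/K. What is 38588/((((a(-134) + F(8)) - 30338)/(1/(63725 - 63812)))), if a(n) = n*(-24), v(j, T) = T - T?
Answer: 19294/1179807 ≈ 0.016354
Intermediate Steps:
v(j, T) = 0
a(n) = -24*n
F(K) = 0 (F(K) = 0/K = 0)
38588/((((a(-134) + F(8)) - 30338)/(1/(63725 - 63812)))) = 38588/((((-24*(-134) + 0) - 30338)/(1/(63725 - 63812)))) = 38588/((((3216 + 0) - 30338)/(1/(-87)))) = 38588/(((3216 - 30338)/(-1/87))) = 38588/((-27122*(-87))) = 38588/2359614 = 38588*(1/2359614) = 19294/1179807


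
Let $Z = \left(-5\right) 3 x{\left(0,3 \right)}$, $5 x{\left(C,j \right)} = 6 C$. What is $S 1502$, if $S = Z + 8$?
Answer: $12016$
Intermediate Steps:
$x{\left(C,j \right)} = \frac{6 C}{5}$
$Z = 0$ ($Z = \left(-5\right) 3 \cdot \frac{6}{5} \cdot 0 = \left(-15\right) 0 = 0$)
$S = 8$ ($S = 0 + 8 = 8$)
$S 1502 = 8 \cdot 1502 = 12016$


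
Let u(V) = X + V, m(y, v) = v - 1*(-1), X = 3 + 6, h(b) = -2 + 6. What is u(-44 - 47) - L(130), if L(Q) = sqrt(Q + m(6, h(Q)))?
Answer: -82 - 3*sqrt(15) ≈ -93.619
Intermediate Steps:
h(b) = 4
X = 9
m(y, v) = 1 + v (m(y, v) = v + 1 = 1 + v)
L(Q) = sqrt(5 + Q) (L(Q) = sqrt(Q + (1 + 4)) = sqrt(Q + 5) = sqrt(5 + Q))
u(V) = 9 + V
u(-44 - 47) - L(130) = (9 + (-44 - 47)) - sqrt(5 + 130) = (9 - 91) - sqrt(135) = -82 - 3*sqrt(15)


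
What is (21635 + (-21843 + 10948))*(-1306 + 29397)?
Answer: 301697340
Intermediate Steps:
(21635 + (-21843 + 10948))*(-1306 + 29397) = (21635 - 10895)*28091 = 10740*28091 = 301697340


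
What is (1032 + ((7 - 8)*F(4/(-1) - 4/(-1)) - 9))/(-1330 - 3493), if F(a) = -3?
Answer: -1026/4823 ≈ -0.21273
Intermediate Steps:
(1032 + ((7 - 8)*F(4/(-1) - 4/(-1)) - 9))/(-1330 - 3493) = (1032 + ((7 - 8)*(-3) - 9))/(-1330 - 3493) = (1032 + (-1*(-3) - 9))/(-4823) = (1032 + (3 - 9))*(-1/4823) = (1032 - 6)*(-1/4823) = 1026*(-1/4823) = -1026/4823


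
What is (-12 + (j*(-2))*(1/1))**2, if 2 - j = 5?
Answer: 36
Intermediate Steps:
j = -3 (j = 2 - 1*5 = 2 - 5 = -3)
(-12 + (j*(-2))*(1/1))**2 = (-12 + (-3*(-2))*(1/1))**2 = (-12 + 6*(1*1))**2 = (-12 + 6*1)**2 = (-12 + 6)**2 = (-6)**2 = 36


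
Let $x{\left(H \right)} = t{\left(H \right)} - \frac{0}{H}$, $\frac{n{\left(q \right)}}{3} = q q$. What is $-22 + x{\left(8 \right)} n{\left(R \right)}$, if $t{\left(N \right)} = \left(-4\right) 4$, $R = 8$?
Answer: $-3094$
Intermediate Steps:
$t{\left(N \right)} = -16$
$n{\left(q \right)} = 3 q^{2}$ ($n{\left(q \right)} = 3 q q = 3 q^{2}$)
$x{\left(H \right)} = -16$ ($x{\left(H \right)} = -16 - \frac{0}{H} = -16 - 0 = -16 + 0 = -16$)
$-22 + x{\left(8 \right)} n{\left(R \right)} = -22 - 16 \cdot 3 \cdot 8^{2} = -22 - 16 \cdot 3 \cdot 64 = -22 - 3072 = -3094$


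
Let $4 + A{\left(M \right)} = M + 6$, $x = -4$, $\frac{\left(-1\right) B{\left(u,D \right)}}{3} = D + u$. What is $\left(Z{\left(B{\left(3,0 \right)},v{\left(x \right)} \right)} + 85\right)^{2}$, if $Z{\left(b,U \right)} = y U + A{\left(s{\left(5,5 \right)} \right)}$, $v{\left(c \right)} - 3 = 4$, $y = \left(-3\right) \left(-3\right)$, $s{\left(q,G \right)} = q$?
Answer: $24025$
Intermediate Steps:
$B{\left(u,D \right)} = - 3 D - 3 u$ ($B{\left(u,D \right)} = - 3 \left(D + u\right) = - 3 D - 3 u$)
$y = 9$
$v{\left(c \right)} = 7$ ($v{\left(c \right)} = 3 + 4 = 7$)
$A{\left(M \right)} = 2 + M$ ($A{\left(M \right)} = -4 + \left(M + 6\right) = -4 + \left(6 + M\right) = 2 + M$)
$Z{\left(b,U \right)} = 7 + 9 U$ ($Z{\left(b,U \right)} = 9 U + \left(2 + 5\right) = 9 U + 7 = 7 + 9 U$)
$\left(Z{\left(B{\left(3,0 \right)},v{\left(x \right)} \right)} + 85\right)^{2} = \left(\left(7 + 9 \cdot 7\right) + 85\right)^{2} = \left(\left(7 + 63\right) + 85\right)^{2} = \left(70 + 85\right)^{2} = 155^{2} = 24025$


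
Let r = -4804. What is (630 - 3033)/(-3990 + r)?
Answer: 2403/8794 ≈ 0.27325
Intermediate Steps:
(630 - 3033)/(-3990 + r) = (630 - 3033)/(-3990 - 4804) = -2403/(-8794) = -2403*(-1/8794) = 2403/8794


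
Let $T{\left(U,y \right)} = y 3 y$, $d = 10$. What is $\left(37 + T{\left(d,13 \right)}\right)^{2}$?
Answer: $295936$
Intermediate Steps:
$T{\left(U,y \right)} = 3 y^{2}$ ($T{\left(U,y \right)} = 3 y y = 3 y^{2}$)
$\left(37 + T{\left(d,13 \right)}\right)^{2} = \left(37 + 3 \cdot 13^{2}\right)^{2} = \left(37 + 3 \cdot 169\right)^{2} = \left(37 + 507\right)^{2} = 544^{2} = 295936$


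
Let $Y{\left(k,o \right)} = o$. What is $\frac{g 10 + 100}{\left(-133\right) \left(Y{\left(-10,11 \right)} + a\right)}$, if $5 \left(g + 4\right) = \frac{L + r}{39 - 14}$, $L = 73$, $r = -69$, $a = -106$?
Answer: $\frac{1508}{315875} \approx 0.004774$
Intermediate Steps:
$g = - \frac{496}{125}$ ($g = -4 + \frac{\left(73 - 69\right) \frac{1}{39 - 14}}{5} = -4 + \frac{4 \cdot \frac{1}{25}}{5} = -4 + \frac{1}{5} \cdot \frac{4}{25} = -4 + \frac{4}{125} = - \frac{496}{125} \approx -3.968$)
$\frac{g 10 + 100}{\left(-133\right) \left(Y{\left(-10,11 \right)} + a\right)} = \frac{\left(- \frac{496}{125}\right) 10 + 100}{\left(-133\right) \left(11 - 106\right)} = \frac{- \frac{992}{25} + 100}{\left(-133\right) \left(-95\right)} = \frac{1508}{25 \cdot 12635} = \frac{1508}{25} \cdot \frac{1}{12635} = \frac{1508}{315875}$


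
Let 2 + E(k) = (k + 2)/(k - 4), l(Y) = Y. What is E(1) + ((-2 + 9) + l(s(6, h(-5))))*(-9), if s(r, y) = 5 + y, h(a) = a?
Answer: -66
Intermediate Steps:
E(k) = -2 + (2 + k)/(-4 + k) (E(k) = -2 + (k + 2)/(k - 4) = -2 + (2 + k)/(-4 + k))
E(1) + ((-2 + 9) + l(s(6, h(-5))))*(-9) = (10 - 1*1)/(-4 + 1) + ((-2 + 9) + (5 - 5))*(-9) = (10 - 1)/(-3) + (7 + 0)*(-9) = -⅓*9 + 7*(-9) = -3 - 63 = -66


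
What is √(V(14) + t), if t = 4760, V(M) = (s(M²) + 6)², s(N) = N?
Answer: 2*√11391 ≈ 213.46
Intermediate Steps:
V(M) = (6 + M²)² (V(M) = (M² + 6)² = (6 + M²)²)
√(V(14) + t) = √((6 + 14²)² + 4760) = √((6 + 196)² + 4760) = √(202² + 4760) = √(40804 + 4760) = √45564 = 2*√11391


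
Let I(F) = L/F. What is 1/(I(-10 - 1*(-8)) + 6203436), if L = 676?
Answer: 1/6203098 ≈ 1.6121e-7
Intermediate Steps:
I(F) = 676/F
1/(I(-10 - 1*(-8)) + 6203436) = 1/(676/(-10 - 1*(-8)) + 6203436) = 1/(676/(-10 + 8) + 6203436) = 1/(676/(-2) + 6203436) = 1/(676*(-½) + 6203436) = 1/(-338 + 6203436) = 1/6203098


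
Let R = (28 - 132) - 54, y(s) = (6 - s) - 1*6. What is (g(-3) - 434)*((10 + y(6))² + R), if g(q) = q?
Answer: 62054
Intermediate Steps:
y(s) = -s (y(s) = (6 - s) - 6 = -s)
R = -158 (R = -104 - 54 = -158)
(g(-3) - 434)*((10 + y(6))² + R) = (-3 - 434)*((10 - 1*6)² - 158) = -437*((10 - 6)² - 158) = -437*(4² - 158) = -437*(16 - 158) = -437*(-142) = 62054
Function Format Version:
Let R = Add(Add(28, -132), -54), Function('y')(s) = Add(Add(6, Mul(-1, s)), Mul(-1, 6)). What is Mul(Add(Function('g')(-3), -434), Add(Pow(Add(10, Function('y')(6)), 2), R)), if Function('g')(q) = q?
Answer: 62054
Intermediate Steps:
Function('y')(s) = Mul(-1, s) (Function('y')(s) = Add(Add(6, Mul(-1, s)), -6) = Mul(-1, s))
R = -158 (R = Add(-104, -54) = -158)
Mul(Add(Function('g')(-3), -434), Add(Pow(Add(10, Function('y')(6)), 2), R)) = Mul(Add(-3, -434), Add(Pow(Add(10, Mul(-1, 6)), 2), -158)) = Mul(-437, Add(Pow(Add(10, -6), 2), -158)) = Mul(-437, Add(Pow(4, 2), -158)) = Mul(-437, Add(16, -158)) = Mul(-437, -142) = 62054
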